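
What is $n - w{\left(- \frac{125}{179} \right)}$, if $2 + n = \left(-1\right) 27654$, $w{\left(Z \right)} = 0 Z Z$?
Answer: $-27656$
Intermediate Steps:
$w{\left(Z \right)} = 0$ ($w{\left(Z \right)} = 0 Z = 0$)
$n = -27656$ ($n = -2 - 27654 = -27656$)
$n - w{\left(- \frac{125}{179} \right)} = -27656 - 0 = -27656 + 0 = -27656$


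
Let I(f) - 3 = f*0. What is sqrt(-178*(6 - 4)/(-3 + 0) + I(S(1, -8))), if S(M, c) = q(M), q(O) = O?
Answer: sqrt(1095)/3 ≈ 11.030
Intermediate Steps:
S(M, c) = M
I(f) = 3 (I(f) = 3 + f*0 = 3 + 0 = 3)
sqrt(-178*(6 - 4)/(-3 + 0) + I(S(1, -8))) = sqrt(-178*(6 - 4)/(-3 + 0) + 3) = sqrt(-356/(-3) + 3) = sqrt(-356*(-1)/3 + 3) = sqrt(-178*(-2/3) + 3) = sqrt(356/3 + 3) = sqrt(365/3) = sqrt(1095)/3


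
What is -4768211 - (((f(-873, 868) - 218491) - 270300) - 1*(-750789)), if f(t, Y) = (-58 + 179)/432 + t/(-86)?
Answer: -93441356155/18576 ≈ -5.0302e+6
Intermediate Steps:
f(t, Y) = 121/432 - t/86 (f(t, Y) = 121*(1/432) + t*(-1/86) = 121/432 - t/86)
-4768211 - (((f(-873, 868) - 218491) - 270300) - 1*(-750789)) = -4768211 - ((((121/432 - 1/86*(-873)) - 218491) - 270300) - 1*(-750789)) = -4768211 - ((((121/432 + 873/86) - 218491) - 270300) + 750789) = -4768211 - (((193771/18576 - 218491) - 270300) + 750789) = -4768211 - ((-4058495045/18576 - 270300) + 750789) = -4768211 - (-9079587845/18576 + 750789) = -4768211 - 1*4867068619/18576 = -4768211 - 4867068619/18576 = -93441356155/18576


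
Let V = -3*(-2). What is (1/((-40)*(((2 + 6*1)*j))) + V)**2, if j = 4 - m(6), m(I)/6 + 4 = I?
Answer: 235960321/6553600 ≈ 36.005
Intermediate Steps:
V = 6
m(I) = -24 + 6*I
j = -8 (j = 4 - (-24 + 6*6) = 4 - (-24 + 36) = 4 - 1*12 = 4 - 12 = -8)
(1/((-40)*(((2 + 6*1)*j))) + V)**2 = (1/((-40)*(((2 + 6*1)*(-8)))) + 6)**2 = (-(-1/(8*(2 + 6)))/40 + 6)**2 = (-1/(40*(8*(-8))) + 6)**2 = (-1/40/(-64) + 6)**2 = (-1/40*(-1/64) + 6)**2 = (1/2560 + 6)**2 = (15361/2560)**2 = 235960321/6553600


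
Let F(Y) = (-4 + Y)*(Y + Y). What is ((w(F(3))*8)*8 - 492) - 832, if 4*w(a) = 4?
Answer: -1260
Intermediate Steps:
F(Y) = 2*Y*(-4 + Y) (F(Y) = (-4 + Y)*(2*Y) = 2*Y*(-4 + Y))
w(a) = 1 (w(a) = (1/4)*4 = 1)
((w(F(3))*8)*8 - 492) - 832 = ((1*8)*8 - 492) - 832 = (8*8 - 492) - 832 = (64 - 492) - 832 = -428 - 832 = -1260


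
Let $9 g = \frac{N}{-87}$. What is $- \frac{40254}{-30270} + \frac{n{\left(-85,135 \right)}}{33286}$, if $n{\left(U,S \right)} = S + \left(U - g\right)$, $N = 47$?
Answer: $\frac{175053999907}{131487522210} \approx 1.3313$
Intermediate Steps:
$g = - \frac{47}{783}$ ($g = \frac{47 \frac{1}{-87}}{9} = \frac{47 \left(- \frac{1}{87}\right)}{9} = \frac{1}{9} \left(- \frac{47}{87}\right) = - \frac{47}{783} \approx -0.060026$)
$n{\left(U,S \right)} = \frac{47}{783} + S + U$ ($n{\left(U,S \right)} = S + \left(U - - \frac{47}{783}\right) = S + \left(U + \frac{47}{783}\right) = S + \left(\frac{47}{783} + U\right) = \frac{47}{783} + S + U$)
$- \frac{40254}{-30270} + \frac{n{\left(-85,135 \right)}}{33286} = - \frac{40254}{-30270} + \frac{\frac{47}{783} + 135 - 85}{33286} = \left(-40254\right) \left(- \frac{1}{30270}\right) + \frac{39197}{783} \cdot \frac{1}{33286} = \frac{6709}{5045} + \frac{39197}{26062938} = \frac{175053999907}{131487522210}$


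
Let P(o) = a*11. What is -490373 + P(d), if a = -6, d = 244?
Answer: -490439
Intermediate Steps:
P(o) = -66 (P(o) = -6*11 = -66)
-490373 + P(d) = -490373 - 66 = -490439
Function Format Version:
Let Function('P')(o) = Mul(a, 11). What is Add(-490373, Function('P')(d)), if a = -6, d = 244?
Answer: -490439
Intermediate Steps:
Function('P')(o) = -66 (Function('P')(o) = Mul(-6, 11) = -66)
Add(-490373, Function('P')(d)) = Add(-490373, -66) = -490439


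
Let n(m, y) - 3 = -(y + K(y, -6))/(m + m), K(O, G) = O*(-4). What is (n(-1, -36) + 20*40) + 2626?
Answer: 3483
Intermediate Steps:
K(O, G) = -4*O
n(m, y) = 3 + 3*y/(2*m) (n(m, y) = 3 - (y - 4*y)/(m + m) = 3 - (-3*y)/(2*m) = 3 - (-3*y)*1/(2*m) = 3 - (-3)*y/(2*m) = 3 + 3*y/(2*m))
(n(-1, -36) + 20*40) + 2626 = ((3 + (3/2)*(-36)/(-1)) + 20*40) + 2626 = ((3 + (3/2)*(-36)*(-1)) + 800) + 2626 = ((3 + 54) + 800) + 2626 = (57 + 800) + 2626 = 857 + 2626 = 3483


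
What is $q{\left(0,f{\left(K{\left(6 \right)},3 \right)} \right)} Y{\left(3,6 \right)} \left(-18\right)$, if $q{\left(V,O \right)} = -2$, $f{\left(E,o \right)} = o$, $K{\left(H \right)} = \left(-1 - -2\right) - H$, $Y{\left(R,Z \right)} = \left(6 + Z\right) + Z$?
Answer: $648$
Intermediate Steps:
$Y{\left(R,Z \right)} = 6 + 2 Z$
$K{\left(H \right)} = 1 - H$ ($K{\left(H \right)} = \left(-1 + 2\right) - H = 1 - H$)
$q{\left(0,f{\left(K{\left(6 \right)},3 \right)} \right)} Y{\left(3,6 \right)} \left(-18\right) = - 2 \left(6 + 2 \cdot 6\right) \left(-18\right) = - 2 \left(6 + 12\right) \left(-18\right) = \left(-2\right) 18 \left(-18\right) = \left(-36\right) \left(-18\right) = 648$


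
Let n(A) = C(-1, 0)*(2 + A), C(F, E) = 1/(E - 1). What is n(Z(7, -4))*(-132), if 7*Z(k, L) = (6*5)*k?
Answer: 4224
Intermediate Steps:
C(F, E) = 1/(-1 + E)
Z(k, L) = 30*k/7 (Z(k, L) = ((6*5)*k)/7 = (30*k)/7 = 30*k/7)
n(A) = -2 - A (n(A) = (2 + A)/(-1 + 0) = (2 + A)/(-1) = -(2 + A) = -2 - A)
n(Z(7, -4))*(-132) = (-2 - 30*7/7)*(-132) = (-2 - 1*30)*(-132) = (-2 - 30)*(-132) = -32*(-132) = 4224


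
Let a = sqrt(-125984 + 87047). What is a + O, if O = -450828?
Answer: -450828 + I*sqrt(38937) ≈ -4.5083e+5 + 197.32*I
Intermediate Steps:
a = I*sqrt(38937) (a = sqrt(-38937) = I*sqrt(38937) ≈ 197.32*I)
a + O = I*sqrt(38937) - 450828 = -450828 + I*sqrt(38937)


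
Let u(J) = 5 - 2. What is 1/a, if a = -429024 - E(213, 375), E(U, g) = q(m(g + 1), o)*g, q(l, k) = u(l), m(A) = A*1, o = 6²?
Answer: -1/430149 ≈ -2.3248e-6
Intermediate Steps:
u(J) = 3
o = 36
m(A) = A
q(l, k) = 3
E(U, g) = 3*g
a = -430149 (a = -429024 - 3*375 = -429024 - 1*1125 = -429024 - 1125 = -430149)
1/a = 1/(-430149) = -1/430149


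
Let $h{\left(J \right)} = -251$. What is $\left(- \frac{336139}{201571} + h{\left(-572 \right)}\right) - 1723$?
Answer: $- \frac{398237293}{201571} \approx -1975.7$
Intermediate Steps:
$\left(- \frac{336139}{201571} + h{\left(-572 \right)}\right) - 1723 = \left(- \frac{336139}{201571} - 251\right) - 1723 = - \frac{50930460}{201571} - 1723 = - \frac{398237293}{201571}$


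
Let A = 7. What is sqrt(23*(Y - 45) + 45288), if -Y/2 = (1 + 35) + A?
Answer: 5*sqrt(1691) ≈ 205.61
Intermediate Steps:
Y = -86 (Y = -2*((1 + 35) + 7) = -2*(36 + 7) = -2*43 = -86)
sqrt(23*(Y - 45) + 45288) = sqrt(23*(-86 - 45) + 45288) = sqrt(23*(-131) + 45288) = sqrt(-3013 + 45288) = sqrt(42275) = 5*sqrt(1691)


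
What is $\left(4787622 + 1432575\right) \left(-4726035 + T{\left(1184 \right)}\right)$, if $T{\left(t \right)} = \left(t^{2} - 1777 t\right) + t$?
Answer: $-33756778971711$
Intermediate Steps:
$T{\left(t \right)} = t^{2} - 1776 t$
$\left(4787622 + 1432575\right) \left(-4726035 + T{\left(1184 \right)}\right) = \left(4787622 + 1432575\right) \left(-4726035 + 1184 \left(-1776 + 1184\right)\right) = 6220197 \left(-4726035 + 1184 \left(-592\right)\right) = 6220197 \left(-4726035 - 700928\right) = 6220197 \left(-5426963\right) = -33756778971711$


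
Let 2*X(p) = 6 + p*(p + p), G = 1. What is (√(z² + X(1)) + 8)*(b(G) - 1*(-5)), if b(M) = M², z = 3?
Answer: 48 + 6*√13 ≈ 69.633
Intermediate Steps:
X(p) = 3 + p² (X(p) = (6 + p*(p + p))/2 = (6 + p*(2*p))/2 = (6 + 2*p²)/2 = 3 + p²)
(√(z² + X(1)) + 8)*(b(G) - 1*(-5)) = (√(3² + (3 + 1²)) + 8)*(1² - 1*(-5)) = (√(9 + (3 + 1)) + 8)*(1 + 5) = (√(9 + 4) + 8)*6 = (√13 + 8)*6 = (8 + √13)*6 = 48 + 6*√13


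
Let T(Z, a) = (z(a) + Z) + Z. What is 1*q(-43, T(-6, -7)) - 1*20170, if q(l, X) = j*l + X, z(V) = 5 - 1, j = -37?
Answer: -18587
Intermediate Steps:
z(V) = 4
T(Z, a) = 4 + 2*Z (T(Z, a) = (4 + Z) + Z = 4 + 2*Z)
q(l, X) = X - 37*l (q(l, X) = -37*l + X = X - 37*l)
1*q(-43, T(-6, -7)) - 1*20170 = 1*((4 + 2*(-6)) - 37*(-43)) - 1*20170 = 1*((4 - 12) + 1591) - 20170 = 1*(-8 + 1591) - 20170 = 1*1583 - 20170 = 1583 - 20170 = -18587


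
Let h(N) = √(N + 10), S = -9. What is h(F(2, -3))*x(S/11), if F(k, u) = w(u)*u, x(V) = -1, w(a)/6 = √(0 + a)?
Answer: -√(10 - 18*I*√3) ≈ -4.6228 + 3.372*I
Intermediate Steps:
w(a) = 6*√a (w(a) = 6*√(0 + a) = 6*√a)
F(k, u) = 6*u^(3/2) (F(k, u) = (6*√u)*u = 6*u^(3/2))
h(N) = √(10 + N)
h(F(2, -3))*x(S/11) = √(10 + 6*(-3)^(3/2))*(-1) = √(10 + 6*(-3*I*√3))*(-1) = √(10 - 18*I*√3)*(-1) = -√(10 - 18*I*√3)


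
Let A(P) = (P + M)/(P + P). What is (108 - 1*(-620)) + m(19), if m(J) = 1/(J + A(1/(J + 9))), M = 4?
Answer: 109930/151 ≈ 728.01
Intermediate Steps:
A(P) = (4 + P)/(2*P) (A(P) = (P + 4)/(P + P) = (4 + P)/((2*P)) = (4 + P)*(1/(2*P)) = (4 + P)/(2*P))
m(J) = 1/(J + (4 + 1/(9 + J))*(9 + J)/2) (m(J) = 1/(J + (4 + 1/(J + 9))/(2*(1/(J + 9)))) = 1/(J + (4 + 1/(9 + J))/(2*(1/(9 + J)))) = 1/(J + (9 + J)*(4 + 1/(9 + J))/2) = 1/(J + (4 + 1/(9 + J))*(9 + J)/2))
(108 - 1*(-620)) + m(19) = (108 - 1*(-620)) + 2/(37 + 6*19) = (108 + 620) + 2/(37 + 114) = 728 + 2/151 = 109930/151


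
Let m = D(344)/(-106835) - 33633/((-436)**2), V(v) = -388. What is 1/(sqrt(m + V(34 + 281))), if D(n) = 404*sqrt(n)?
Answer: -436*I*sqrt(106835)/sqrt(7883448771635 + 153597568*sqrt(86)) ≈ -0.050751*I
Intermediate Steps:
m = -33633/190096 - 808*sqrt(86)/106835 (m = (404*sqrt(344))/(-106835) - 33633/((-436)**2) = (404*(2*sqrt(86)))*(-1/106835) - 33633/190096 = (808*sqrt(86))*(-1/106835) - 33633*1/190096 = -808*sqrt(86)/106835 - 33633/190096 = -33633/190096 - 808*sqrt(86)/106835 ≈ -0.24706)
1/(sqrt(m + V(34 + 281))) = 1/(sqrt((-33633/190096 - 808*sqrt(86)/106835) - 388)) = 1/(sqrt(-73790881/190096 - 808*sqrt(86)/106835)) = 1/sqrt(-73790881/190096 - 808*sqrt(86)/106835)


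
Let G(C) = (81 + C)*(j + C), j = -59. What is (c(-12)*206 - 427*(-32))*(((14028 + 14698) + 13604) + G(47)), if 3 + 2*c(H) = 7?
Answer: 574216344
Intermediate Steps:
c(H) = 2 (c(H) = -3/2 + (½)*7 = -3/2 + 7/2 = 2)
G(C) = (-59 + C)*(81 + C) (G(C) = (81 + C)*(-59 + C) = (-59 + C)*(81 + C))
(c(-12)*206 - 427*(-32))*(((14028 + 14698) + 13604) + G(47)) = (2*206 - 427*(-32))*(((14028 + 14698) + 13604) + (-4779 + 47² + 22*47)) = (412 + 13664)*((28726 + 13604) + (-4779 + 2209 + 1034)) = 14076*(42330 - 1536) = 14076*40794 = 574216344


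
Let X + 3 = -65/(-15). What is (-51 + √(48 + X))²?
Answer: 7951/3 - 68*√111 ≈ 1933.9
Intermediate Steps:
X = 4/3 (X = -3 - 65/(-15) = -3 - 65*(-1/15) = -3 + 13/3 = 4/3 ≈ 1.3333)
(-51 + √(48 + X))² = (-51 + √(48 + 4/3))² = (-51 + √(148/3))² = (-51 + 2*√111/3)²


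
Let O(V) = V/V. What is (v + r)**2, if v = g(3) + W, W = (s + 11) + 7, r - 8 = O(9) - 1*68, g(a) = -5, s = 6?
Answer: 1600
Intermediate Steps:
O(V) = 1
r = -59 (r = 8 + (1 - 1*68) = 8 + (1 - 68) = 8 - 67 = -59)
W = 24 (W = (6 + 11) + 7 = 17 + 7 = 24)
v = 19 (v = -5 + 24 = 19)
(v + r)**2 = (19 - 59)**2 = (-40)**2 = 1600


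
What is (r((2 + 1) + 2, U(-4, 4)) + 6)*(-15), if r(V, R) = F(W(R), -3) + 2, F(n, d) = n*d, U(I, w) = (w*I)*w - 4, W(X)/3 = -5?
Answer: -795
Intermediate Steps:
W(X) = -15 (W(X) = 3*(-5) = -15)
U(I, w) = -4 + I*w² (U(I, w) = (I*w)*w - 4 = I*w² - 4 = -4 + I*w²)
F(n, d) = d*n
r(V, R) = 47 (r(V, R) = -3*(-15) + 2 = 45 + 2 = 47)
(r((2 + 1) + 2, U(-4, 4)) + 6)*(-15) = (47 + 6)*(-15) = 53*(-15) = -795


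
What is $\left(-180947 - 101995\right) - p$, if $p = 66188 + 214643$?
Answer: $-563773$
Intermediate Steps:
$p = 280831$
$\left(-180947 - 101995\right) - p = \left(-180947 - 101995\right) - 280831 = -282942 - 280831 = -563773$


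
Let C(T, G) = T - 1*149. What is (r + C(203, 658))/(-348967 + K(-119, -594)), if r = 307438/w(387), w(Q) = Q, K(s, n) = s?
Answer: -164168/67548141 ≈ -0.0024304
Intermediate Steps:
C(T, G) = -149 + T (C(T, G) = T - 149 = -149 + T)
r = 307438/387 ≈ 794.41
(r + C(203, 658))/(-348967 + K(-119, -594)) = (307438/387 + (-149 + 203))/(-348967 - 119) = (307438/387 + 54)/(-349086) = (328336/387)*(-1/349086) = -164168/67548141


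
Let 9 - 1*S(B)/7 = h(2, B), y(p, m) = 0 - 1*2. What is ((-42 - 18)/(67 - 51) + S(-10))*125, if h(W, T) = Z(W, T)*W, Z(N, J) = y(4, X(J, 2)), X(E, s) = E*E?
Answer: 43625/4 ≈ 10906.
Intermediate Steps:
X(E, s) = E²
y(p, m) = -2 (y(p, m) = 0 - 2 = -2)
Z(N, J) = -2
h(W, T) = -2*W
S(B) = 91 (S(B) = 63 - (-14)*2 = 63 - 7*(-4) = 63 + 28 = 91)
((-42 - 18)/(67 - 51) + S(-10))*125 = ((-42 - 18)/(67 - 51) + 91)*125 = (-60/16 + 91)*125 = (-60*1/16 + 91)*125 = (-15/4 + 91)*125 = (349/4)*125 = 43625/4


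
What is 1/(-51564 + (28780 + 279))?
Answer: -1/22505 ≈ -4.4435e-5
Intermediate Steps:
1/(-51564 + (28780 + 279)) = 1/(-51564 + 29059) = 1/(-22505) = -1/22505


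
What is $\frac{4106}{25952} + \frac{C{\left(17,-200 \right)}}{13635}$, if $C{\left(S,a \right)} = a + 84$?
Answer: $\frac{26487439}{176927760} \approx 0.14971$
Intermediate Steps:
$C{\left(S,a \right)} = 84 + a$
$\frac{4106}{25952} + \frac{C{\left(17,-200 \right)}}{13635} = \frac{4106}{25952} + \frac{84 - 200}{13635} = 4106 \cdot \frac{1}{25952} - \frac{116}{13635} = \frac{2053}{12976} - \frac{116}{13635} = \frac{26487439}{176927760}$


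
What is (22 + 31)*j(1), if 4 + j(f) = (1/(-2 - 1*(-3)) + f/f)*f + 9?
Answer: 371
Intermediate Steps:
j(f) = 5 + 2*f (j(f) = -4 + ((1/(-2 - 1*(-3)) + f/f)*f + 9) = -4 + ((1/(-2 + 3) + 1)*f + 9) = -4 + ((1/1 + 1)*f + 9) = -4 + ((1*1 + 1)*f + 9) = -4 + ((1 + 1)*f + 9) = -4 + (2*f + 9) = -4 + (9 + 2*f) = 5 + 2*f)
(22 + 31)*j(1) = (22 + 31)*(5 + 2*1) = 53*(5 + 2) = 53*7 = 371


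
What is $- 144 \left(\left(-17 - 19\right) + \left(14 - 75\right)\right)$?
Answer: $13968$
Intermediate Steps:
$- 144 \left(\left(-17 - 19\right) + \left(14 - 75\right)\right) = - 144 \left(-36 - 61\right) = \left(-144\right) \left(-97\right) = 13968$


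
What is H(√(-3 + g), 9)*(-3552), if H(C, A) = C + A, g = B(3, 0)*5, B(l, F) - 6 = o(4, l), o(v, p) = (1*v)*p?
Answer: -31968 - 3552*√87 ≈ -65099.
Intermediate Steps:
o(v, p) = p*v (o(v, p) = v*p = p*v)
B(l, F) = 6 + 4*l (B(l, F) = 6 + l*4 = 6 + 4*l)
g = 90 (g = (6 + 4*3)*5 = (6 + 12)*5 = 18*5 = 90)
H(C, A) = A + C
H(√(-3 + g), 9)*(-3552) = (9 + √(-3 + 90))*(-3552) = (9 + √87)*(-3552) = -31968 - 3552*√87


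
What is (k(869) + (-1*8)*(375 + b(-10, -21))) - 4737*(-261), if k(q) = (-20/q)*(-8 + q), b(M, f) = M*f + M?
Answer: 1070379613/869 ≈ 1.2317e+6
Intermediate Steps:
b(M, f) = M + M*f
k(q) = -20*(-8 + q)/q
(k(869) + (-1*8)*(375 + b(-10, -21))) - 4737*(-261) = ((-20 + 160/869) + (-1*8)*(375 - 10*(1 - 21))) - 4737*(-261) = ((-20 + 160*(1/869)) - 8*(375 - 10*(-20))) + 1236357 = ((-20 + 160/869) - 8*(375 + 200)) + 1236357 = (-17220/869 - 8*575) + 1236357 = (-17220/869 - 4600) + 1236357 = -4014620/869 + 1236357 = 1070379613/869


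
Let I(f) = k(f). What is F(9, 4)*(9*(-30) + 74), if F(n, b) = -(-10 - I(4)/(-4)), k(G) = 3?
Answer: -1813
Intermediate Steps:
I(f) = 3
F(n, b) = 37/4 (F(n, b) = -(-10 - 3/(-4)) = -(-10 - 3*(-1)/4) = -(-10 - 1*(-¾)) = -(-10 + ¾) = -1*(-37/4) = 37/4)
F(9, 4)*(9*(-30) + 74) = 37*(9*(-30) + 74)/4 = 37*(-270 + 74)/4 = (37/4)*(-196) = -1813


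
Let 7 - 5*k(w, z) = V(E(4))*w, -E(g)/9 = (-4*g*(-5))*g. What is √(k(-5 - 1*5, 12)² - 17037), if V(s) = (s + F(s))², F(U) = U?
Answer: 2*√27518829705109531/5 ≈ 6.6355e+7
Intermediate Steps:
E(g) = -180*g² (E(g) = -9*-4*g*(-5)*g = -9*20*g*g = -180*g²)
V(s) = 4*s² (V(s) = (s + s)² = (2*s)² = 4*s²)
k(w, z) = 7/5 - 6635520*w (k(w, z) = 7/5 - 4*(-180*4²)²*w/5 = 7/5 - 4*(-180*16)²*w/5 = 7/5 - 4*(-2880)²*w/5 = 7/5 - 4*8294400*w/5 = 7/5 - 6635520*w)
√(k(-5 - 1*5, 12)² - 17037) = √((7/5 - 6635520*(-5 - 1*5))² - 17037) = √((7/5 - 6635520*(-5 - 5))² - 17037) = √((7/5 - 6635520*(-10))² - 17037) = √((7/5 + 66355200)² - 17037) = √((331776007/5)² - 17037) = √(110075318820864049/25 - 17037) = √(110075318820438124/25) = 2*√27518829705109531/5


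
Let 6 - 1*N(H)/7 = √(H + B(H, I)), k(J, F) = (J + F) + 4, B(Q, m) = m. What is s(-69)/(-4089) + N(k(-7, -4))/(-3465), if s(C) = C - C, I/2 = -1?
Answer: -2/165 + I/165 ≈ -0.012121 + 0.0060606*I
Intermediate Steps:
I = -2 (I = 2*(-1) = -2)
s(C) = 0
k(J, F) = 4 + F + J (k(J, F) = (F + J) + 4 = 4 + F + J)
N(H) = 42 - 7*√(-2 + H) (N(H) = 42 - 7*√(H - 2) = 42 - 7*√(-2 + H))
s(-69)/(-4089) + N(k(-7, -4))/(-3465) = 0/(-4089) + (42 - 7*√(-2 + (4 - 4 - 7)))/(-3465) = 0*(-1/4089) + (42 - 7*√(-2 - 7))*(-1/3465) = 0 + (42 - 21*I)*(-1/3465) = 0 + (-2/165 + I/165) = -2/165 + I/165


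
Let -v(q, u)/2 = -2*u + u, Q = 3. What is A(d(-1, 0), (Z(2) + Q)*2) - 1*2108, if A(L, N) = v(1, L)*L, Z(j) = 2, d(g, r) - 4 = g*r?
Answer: -2076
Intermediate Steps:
d(g, r) = 4 + g*r
v(q, u) = 2*u (v(q, u) = -2*(-2*u + u) = -(-2)*u = 2*u)
A(L, N) = 2*L**2 (A(L, N) = (2*L)*L = 2*L**2)
A(d(-1, 0), (Z(2) + Q)*2) - 1*2108 = 2*(4 - 1*0)**2 - 1*2108 = 2*(4 + 0)**2 - 2108 = 2*4**2 - 2108 = 2*16 - 2108 = 32 - 2108 = -2076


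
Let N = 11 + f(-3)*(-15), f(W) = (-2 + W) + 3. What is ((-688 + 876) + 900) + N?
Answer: 1129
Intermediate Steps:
f(W) = 1 + W
N = 41 (N = 11 + (1 - 3)*(-15) = 11 - 2*(-15) = 11 + 30 = 41)
((-688 + 876) + 900) + N = ((-688 + 876) + 900) + 41 = (188 + 900) + 41 = 1088 + 41 = 1129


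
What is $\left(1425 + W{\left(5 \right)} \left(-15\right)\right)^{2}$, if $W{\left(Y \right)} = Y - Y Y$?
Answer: $2975625$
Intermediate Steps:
$W{\left(Y \right)} = Y - Y^{2}$
$\left(1425 + W{\left(5 \right)} \left(-15\right)\right)^{2} = \left(1425 + 5 \left(1 - 5\right) \left(-15\right)\right)^{2} = \left(1425 + 5 \left(-4\right) \left(-15\right)\right)^{2} = \left(1425 - -300\right)^{2} = \left(1425 + 300\right)^{2} = 1725^{2} = 2975625$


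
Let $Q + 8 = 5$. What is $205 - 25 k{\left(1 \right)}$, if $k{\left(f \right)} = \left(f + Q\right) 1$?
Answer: $255$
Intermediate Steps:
$Q = -3$ ($Q = -8 + 5 = -3$)
$k{\left(f \right)} = -3 + f$ ($k{\left(f \right)} = \left(f - 3\right) 1 = \left(-3 + f\right) 1 = -3 + f$)
$205 - 25 k{\left(1 \right)} = 205 - 25 \left(-3 + 1\right) = 205 - -50 = 205 + 50 = 255$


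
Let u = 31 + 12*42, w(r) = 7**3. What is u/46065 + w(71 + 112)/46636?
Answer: 8150111/429657468 ≈ 0.018969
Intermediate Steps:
w(r) = 343
u = 535 (u = 31 + 504 = 535)
u/46065 + w(71 + 112)/46636 = 535/46065 + 343/46636 = 535*(1/46065) + 343*(1/46636) = 107/9213 + 343/46636 = 8150111/429657468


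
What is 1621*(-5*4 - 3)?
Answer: -37283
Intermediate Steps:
1621*(-5*4 - 3) = 1621*(-20 - 3) = 1621*(-23) = -37283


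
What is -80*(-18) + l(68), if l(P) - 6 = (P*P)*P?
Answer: 315878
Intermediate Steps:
l(P) = 6 + P³ (l(P) = 6 + (P*P)*P = 6 + P²*P = 6 + P³)
-80*(-18) + l(68) = -80*(-18) + (6 + 68³) = 1440 + (6 + 314432) = 1440 + 314438 = 315878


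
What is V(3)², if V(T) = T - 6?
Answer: 9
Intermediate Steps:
V(T) = -6 + T
V(3)² = (-6 + 3)² = (-3)² = 9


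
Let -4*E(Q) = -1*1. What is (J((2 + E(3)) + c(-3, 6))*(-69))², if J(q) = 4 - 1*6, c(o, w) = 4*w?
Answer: 19044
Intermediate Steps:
E(Q) = ¼ (E(Q) = -(-1)/4 = -¼*(-1) = ¼)
J(q) = -2 (J(q) = 4 - 6 = -2)
(J((2 + E(3)) + c(-3, 6))*(-69))² = (-2*(-69))² = 138² = 19044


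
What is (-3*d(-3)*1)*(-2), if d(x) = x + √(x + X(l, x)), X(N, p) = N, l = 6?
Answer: -18 + 6*√3 ≈ -7.6077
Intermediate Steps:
d(x) = x + √(6 + x) (d(x) = x + √(x + 6) = x + √(6 + x))
(-3*d(-3)*1)*(-2) = (-3*(-3 + √(6 - 3))*1)*(-2) = (-3*(-3 + √3)*1)*(-2) = ((9 - 3*√3)*1)*(-2) = (9 - 3*√3)*(-2) = -18 + 6*√3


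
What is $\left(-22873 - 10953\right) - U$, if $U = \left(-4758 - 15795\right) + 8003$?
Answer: $-21276$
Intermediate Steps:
$U = -12550$ ($U = -20553 + 8003 = -12550$)
$\left(-22873 - 10953\right) - U = \left(-22873 - 10953\right) - -12550 = -33826 + 12550 = -21276$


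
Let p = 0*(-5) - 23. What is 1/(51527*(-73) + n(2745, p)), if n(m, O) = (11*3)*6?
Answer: -1/3761273 ≈ -2.6587e-7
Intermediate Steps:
p = -23 (p = 0 - 23 = -23)
n(m, O) = 198 (n(m, O) = 33*6 = 198)
1/(51527*(-73) + n(2745, p)) = 1/(51527*(-73) + 198) = 1/(-3761471 + 198) = 1/(-3761273) = -1/3761273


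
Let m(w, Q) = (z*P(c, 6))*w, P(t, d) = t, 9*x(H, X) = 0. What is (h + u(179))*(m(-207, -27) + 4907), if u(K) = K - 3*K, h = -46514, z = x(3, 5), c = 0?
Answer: -230000904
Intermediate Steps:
x(H, X) = 0 (x(H, X) = (⅑)*0 = 0)
z = 0
u(K) = -2*K
m(w, Q) = 0 (m(w, Q) = (0*0)*w = 0*w = 0)
(h + u(179))*(m(-207, -27) + 4907) = (-46514 - 2*179)*(0 + 4907) = (-46514 - 358)*4907 = -46872*4907 = -230000904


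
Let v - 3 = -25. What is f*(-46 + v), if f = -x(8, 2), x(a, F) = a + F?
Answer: 680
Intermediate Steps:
x(a, F) = F + a
v = -22 (v = 3 - 25 = -22)
f = -10 (f = -(2 + 8) = -1*10 = -10)
f*(-46 + v) = -10*(-46 - 22) = -10*(-68) = 680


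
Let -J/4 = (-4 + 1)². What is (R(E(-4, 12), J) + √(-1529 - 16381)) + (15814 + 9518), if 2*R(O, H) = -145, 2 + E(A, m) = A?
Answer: 50519/2 + 3*I*√1990 ≈ 25260.0 + 133.83*I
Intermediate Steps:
J = -36 (J = -4*(-4 + 1)² = -4*(-3)² = -4*9 = -36)
E(A, m) = -2 + A
R(O, H) = -145/2 (R(O, H) = (½)*(-145) = -145/2)
(R(E(-4, 12), J) + √(-1529 - 16381)) + (15814 + 9518) = (-145/2 + √(-1529 - 16381)) + (15814 + 9518) = (-145/2 + √(-17910)) + 25332 = (-145/2 + 3*I*√1990) + 25332 = 50519/2 + 3*I*√1990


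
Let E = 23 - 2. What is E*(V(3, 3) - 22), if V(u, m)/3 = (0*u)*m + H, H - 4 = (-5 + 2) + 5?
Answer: -84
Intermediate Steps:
H = 6 (H = 4 + ((-5 + 2) + 5) = 4 + (-3 + 5) = 4 + 2 = 6)
V(u, m) = 18 (V(u, m) = 3*((0*u)*m + 6) = 3*(0*m + 6) = 3*(0 + 6) = 3*6 = 18)
E = 21
E*(V(3, 3) - 22) = 21*(18 - 22) = 21*(-4) = -84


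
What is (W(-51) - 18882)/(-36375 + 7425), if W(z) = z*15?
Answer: 6549/9650 ≈ 0.67865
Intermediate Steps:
W(z) = 15*z
(W(-51) - 18882)/(-36375 + 7425) = (15*(-51) - 18882)/(-36375 + 7425) = (-765 - 18882)/(-28950) = -19647*(-1/28950) = 6549/9650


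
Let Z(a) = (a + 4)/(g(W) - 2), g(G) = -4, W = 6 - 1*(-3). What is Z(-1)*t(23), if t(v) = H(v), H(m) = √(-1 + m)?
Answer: -√22/2 ≈ -2.3452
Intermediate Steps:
W = 9 (W = 6 + 3 = 9)
t(v) = √(-1 + v)
Z(a) = -⅔ - a/6 (Z(a) = (a + 4)/(-4 - 2) = (4 + a)/(-6) = (4 + a)*(-⅙) = -⅔ - a/6)
Z(-1)*t(23) = (-⅔ - ⅙*(-1))*√(-1 + 23) = (-⅔ + ⅙)*√22 = -√22/2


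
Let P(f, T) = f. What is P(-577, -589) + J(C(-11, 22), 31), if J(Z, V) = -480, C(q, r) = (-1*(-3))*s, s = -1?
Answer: -1057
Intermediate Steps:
C(q, r) = -3 (C(q, r) = -1*(-3)*(-1) = 3*(-1) = -3)
P(-577, -589) + J(C(-11, 22), 31) = -577 - 480 = -1057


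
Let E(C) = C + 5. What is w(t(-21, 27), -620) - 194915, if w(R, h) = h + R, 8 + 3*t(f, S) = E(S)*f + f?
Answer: -587306/3 ≈ -1.9577e+5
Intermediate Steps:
E(C) = 5 + C
t(f, S) = -8/3 + f/3 + f*(5 + S)/3 (t(f, S) = -8/3 + ((5 + S)*f + f)/3 = -8/3 + (f*(5 + S) + f)/3 = -8/3 + (f + f*(5 + S))/3 = -8/3 + (f/3 + f*(5 + S)/3) = -8/3 + f/3 + f*(5 + S)/3)
w(R, h) = R + h
w(t(-21, 27), -620) - 194915 = ((-8/3 + (⅓)*(-21) + (⅓)*(-21)*(5 + 27)) - 620) - 194915 = ((-8/3 - 7 + (⅓)*(-21)*32) - 620) - 194915 = ((-8/3 - 7 - 224) - 620) - 194915 = (-701/3 - 620) - 194915 = -2561/3 - 194915 = -587306/3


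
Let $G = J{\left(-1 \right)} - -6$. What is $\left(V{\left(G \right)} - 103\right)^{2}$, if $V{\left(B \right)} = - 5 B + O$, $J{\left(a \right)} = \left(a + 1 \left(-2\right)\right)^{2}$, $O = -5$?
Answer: $33489$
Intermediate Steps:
$J{\left(a \right)} = \left(-2 + a\right)^{2}$ ($J{\left(a \right)} = \left(a - 2\right)^{2} = \left(-2 + a\right)^{2}$)
$G = 15$ ($G = \left(-2 - 1\right)^{2} - -6 = \left(-3\right)^{2} + 6 = 9 + 6 = 15$)
$V{\left(B \right)} = -5 - 5 B$ ($V{\left(B \right)} = - 5 B - 5 = -5 - 5 B$)
$\left(V{\left(G \right)} - 103\right)^{2} = \left(\left(-5 - 75\right) - 103\right)^{2} = \left(-80 - 103\right)^{2} = \left(-183\right)^{2} = 33489$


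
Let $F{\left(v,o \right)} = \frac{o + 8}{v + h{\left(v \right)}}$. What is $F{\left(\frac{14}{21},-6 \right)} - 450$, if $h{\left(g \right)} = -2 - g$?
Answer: $-451$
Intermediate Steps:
$F{\left(v,o \right)} = -4 - \frac{o}{2}$ ($F{\left(v,o \right)} = \frac{o + 8}{v - \left(2 + v\right)} = \frac{8 + o}{-2} = \left(8 + o\right) \left(- \frac{1}{2}\right) = -4 - \frac{o}{2}$)
$F{\left(\frac{14}{21},-6 \right)} - 450 = \left(-4 - -3\right) - 450 = \left(-4 + 3\right) - 450 = -1 - 450 = -451$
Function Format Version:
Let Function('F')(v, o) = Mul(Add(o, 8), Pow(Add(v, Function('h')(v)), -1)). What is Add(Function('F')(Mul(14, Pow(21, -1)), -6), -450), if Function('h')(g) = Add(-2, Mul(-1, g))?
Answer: -451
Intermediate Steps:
Function('F')(v, o) = Add(-4, Mul(Rational(-1, 2), o)) (Function('F')(v, o) = Mul(Add(o, 8), Pow(Add(v, Add(-2, Mul(-1, v))), -1)) = Mul(Add(8, o), Pow(-2, -1)) = Mul(Add(8, o), Rational(-1, 2)) = Add(-4, Mul(Rational(-1, 2), o)))
Add(Function('F')(Mul(14, Pow(21, -1)), -6), -450) = Add(Add(-4, Mul(Rational(-1, 2), -6)), -450) = Add(Add(-4, 3), -450) = Add(-1, -450) = -451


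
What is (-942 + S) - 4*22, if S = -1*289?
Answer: -1319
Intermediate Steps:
S = -289
(-942 + S) - 4*22 = (-942 - 289) - 4*22 = -1231 - 88 = -1319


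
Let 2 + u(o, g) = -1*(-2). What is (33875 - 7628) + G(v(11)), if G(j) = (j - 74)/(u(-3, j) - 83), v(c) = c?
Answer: 2178564/83 ≈ 26248.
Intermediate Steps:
u(o, g) = 0 (u(o, g) = -2 - 1*(-2) = -2 + 2 = 0)
G(j) = 74/83 - j/83 (G(j) = (j - 74)/(0 - 83) = (-74 + j)/(-83) = (-74 + j)*(-1/83) = 74/83 - j/83)
(33875 - 7628) + G(v(11)) = (33875 - 7628) + (74/83 - 1/83*11) = 26247 + (74/83 - 11/83) = 26247 + 63/83 = 2178564/83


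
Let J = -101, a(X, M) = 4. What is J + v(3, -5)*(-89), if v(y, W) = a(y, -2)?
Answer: -457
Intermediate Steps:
v(y, W) = 4
J + v(3, -5)*(-89) = -101 + 4*(-89) = -101 - 356 = -457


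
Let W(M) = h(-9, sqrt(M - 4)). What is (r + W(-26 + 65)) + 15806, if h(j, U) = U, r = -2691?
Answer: 13115 + sqrt(35) ≈ 13121.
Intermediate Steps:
W(M) = sqrt(-4 + M) (W(M) = sqrt(M - 4) = sqrt(-4 + M))
(r + W(-26 + 65)) + 15806 = (-2691 + sqrt(-4 + (-26 + 65))) + 15806 = (-2691 + sqrt(-4 + 39)) + 15806 = (-2691 + sqrt(35)) + 15806 = 13115 + sqrt(35)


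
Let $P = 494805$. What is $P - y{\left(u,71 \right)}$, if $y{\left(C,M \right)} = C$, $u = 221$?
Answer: $494584$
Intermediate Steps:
$P - y{\left(u,71 \right)} = 494805 - 221 = 494584$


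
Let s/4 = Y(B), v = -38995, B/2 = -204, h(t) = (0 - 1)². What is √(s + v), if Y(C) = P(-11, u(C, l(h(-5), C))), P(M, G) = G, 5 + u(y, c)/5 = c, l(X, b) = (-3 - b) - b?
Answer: I*√22835 ≈ 151.11*I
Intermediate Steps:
h(t) = 1 (h(t) = (-1)² = 1)
l(X, b) = -3 - 2*b
u(y, c) = -25 + 5*c
B = -408 (B = 2*(-204) = -408)
Y(C) = -40 - 10*C (Y(C) = -25 + 5*(-3 - 2*C) = -25 + (-15 - 10*C) = -40 - 10*C)
s = 16160 (s = 4*(-40 - 10*(-408)) = 4*(-40 + 4080) = 4*4040 = 16160)
√(s + v) = √(16160 - 38995) = √(-22835) = I*√22835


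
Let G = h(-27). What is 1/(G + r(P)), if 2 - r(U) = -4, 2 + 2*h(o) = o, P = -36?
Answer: -2/17 ≈ -0.11765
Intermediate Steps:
h(o) = -1 + o/2
r(U) = 6 (r(U) = 2 - 1*(-4) = 2 + 4 = 6)
G = -29/2 (G = -1 + (½)*(-27) = -1 - 27/2 = -29/2 ≈ -14.500)
1/(G + r(P)) = 1/(-29/2 + 6) = 1/(-17/2) = -2/17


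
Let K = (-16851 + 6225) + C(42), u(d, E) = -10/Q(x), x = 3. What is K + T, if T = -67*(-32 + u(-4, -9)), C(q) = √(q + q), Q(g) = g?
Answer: -24776/3 + 2*√21 ≈ -8249.5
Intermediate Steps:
C(q) = √2*√q (C(q) = √(2*q) = √2*√q)
u(d, E) = -10/3
T = 7102/3 (T = -67*(-32 - 10/3) = -67*(-106/3) = 7102/3 ≈ 2367.3)
K = -10626 + 2*√21 (K = (-16851 + 6225) + √2*√42 = -10626 + 2*√21 ≈ -10617.)
K + T = (-10626 + 2*√21) + 7102/3 = -24776/3 + 2*√21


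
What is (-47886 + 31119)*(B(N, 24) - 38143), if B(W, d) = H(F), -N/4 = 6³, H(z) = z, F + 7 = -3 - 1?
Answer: 639728118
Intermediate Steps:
F = -11 (F = -7 + (-3 - 1) = -7 - 4 = -11)
N = -864 (N = -4*6³ = -4*216 = -864)
B(W, d) = -11
(-47886 + 31119)*(B(N, 24) - 38143) = (-47886 + 31119)*(-11 - 38143) = -16767*(-38154) = 639728118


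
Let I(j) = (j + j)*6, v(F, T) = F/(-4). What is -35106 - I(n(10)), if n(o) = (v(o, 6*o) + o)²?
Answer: -35781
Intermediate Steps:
v(F, T) = -F/4 (v(F, T) = F*(-¼) = -F/4)
n(o) = 9*o²/16 (n(o) = (-o/4 + o)² = (3*o/4)² = 9*o²/16)
I(j) = 12*j (I(j) = (2*j)*6 = 12*j)
-35106 - I(n(10)) = -35106 - 12*(9/16)*10² = -35106 - 12*(9/16)*100 = -35106 - 12*225/4 = -35106 - 1*675 = -35106 - 675 = -35781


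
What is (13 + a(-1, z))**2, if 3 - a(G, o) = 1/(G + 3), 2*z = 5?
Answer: 961/4 ≈ 240.25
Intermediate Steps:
z = 5/2 (z = (1/2)*5 = 5/2 ≈ 2.5000)
a(G, o) = 3 - 1/(3 + G) (a(G, o) = 3 - 1/(G + 3) = 3 - 1/(3 + G))
(13 + a(-1, z))**2 = (13 + (8 + 3*(-1))/(3 - 1))**2 = (13 + (8 - 3)/2)**2 = (13 + (1/2)*5)**2 = (13 + 5/2)**2 = (31/2)**2 = 961/4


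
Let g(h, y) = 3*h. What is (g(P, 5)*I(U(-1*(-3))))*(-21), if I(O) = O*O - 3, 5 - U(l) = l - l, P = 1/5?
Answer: -1386/5 ≈ -277.20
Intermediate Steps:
P = ⅕ ≈ 0.20000
U(l) = 5 (U(l) = 5 - (l - l) = 5 - 1*0 = 5 + 0 = 5)
I(O) = -3 + O² (I(O) = O² - 3 = -3 + O²)
(g(P, 5)*I(U(-1*(-3))))*(-21) = ((3*(⅕))*(-3 + 5²))*(-21) = (3*(-3 + 25)/5)*(-21) = ((⅗)*22)*(-21) = (66/5)*(-21) = -1386/5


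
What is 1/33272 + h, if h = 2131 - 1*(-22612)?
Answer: 823249097/33272 ≈ 24743.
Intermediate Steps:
h = 24743 (h = 2131 + 22612 = 24743)
1/33272 + h = 1/33272 + 24743 = 823249097/33272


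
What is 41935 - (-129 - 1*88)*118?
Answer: 67541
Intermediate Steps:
41935 - (-129 - 1*88)*118 = 41935 - (-129 - 88)*118 = 41935 - (-217)*118 = 41935 - 1*(-25606) = 41935 + 25606 = 67541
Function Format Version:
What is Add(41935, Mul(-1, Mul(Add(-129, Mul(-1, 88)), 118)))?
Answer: 67541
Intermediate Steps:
Add(41935, Mul(-1, Mul(Add(-129, Mul(-1, 88)), 118))) = Add(41935, Mul(-1, Mul(Add(-129, -88), 118))) = Add(41935, Mul(-1, Mul(-217, 118))) = Add(41935, Mul(-1, -25606)) = Add(41935, 25606) = 67541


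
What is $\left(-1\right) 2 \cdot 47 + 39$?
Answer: $-55$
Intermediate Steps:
$\left(-1\right) 2 \cdot 47 + 39 = \left(-2\right) 47 + 39 = -94 + 39 = -55$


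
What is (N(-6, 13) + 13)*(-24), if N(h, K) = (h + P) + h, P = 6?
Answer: -168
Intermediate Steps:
N(h, K) = 6 + 2*h (N(h, K) = (h + 6) + h = (6 + h) + h = 6 + 2*h)
(N(-6, 13) + 13)*(-24) = ((6 + 2*(-6)) + 13)*(-24) = ((6 - 12) + 13)*(-24) = (-6 + 13)*(-24) = 7*(-24) = -168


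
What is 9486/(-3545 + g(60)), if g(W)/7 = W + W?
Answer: -9486/2705 ≈ -3.5068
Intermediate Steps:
g(W) = 14*W (g(W) = 7*(W + W) = 7*(2*W) = 14*W)
9486/(-3545 + g(60)) = 9486/(-3545 + 14*60) = 9486/(-3545 + 840) = 9486/(-2705) = 9486*(-1/2705) = -9486/2705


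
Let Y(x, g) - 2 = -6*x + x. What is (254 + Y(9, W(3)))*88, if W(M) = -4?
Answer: 18568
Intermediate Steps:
Y(x, g) = 2 - 5*x (Y(x, g) = 2 + (-6*x + x) = 2 - 5*x)
(254 + Y(9, W(3)))*88 = (254 + (2 - 5*9))*88 = (254 + (2 - 45))*88 = (254 - 43)*88 = 211*88 = 18568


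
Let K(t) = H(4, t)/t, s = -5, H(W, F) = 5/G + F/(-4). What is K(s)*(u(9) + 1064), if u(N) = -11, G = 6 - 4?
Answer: -3159/4 ≈ -789.75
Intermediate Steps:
G = 2
H(W, F) = 5/2 - F/4 (H(W, F) = 5/2 + F/(-4) = 5*(½) + F*(-¼) = 5/2 - F/4)
K(t) = (5/2 - t/4)/t
K(s)*(u(9) + 1064) = ((¼)*(10 - 1*(-5))/(-5))*(-11 + 1064) = ((¼)*(-⅕)*(10 + 5))*1053 = ((¼)*(-⅕)*15)*1053 = -¾*1053 = -3159/4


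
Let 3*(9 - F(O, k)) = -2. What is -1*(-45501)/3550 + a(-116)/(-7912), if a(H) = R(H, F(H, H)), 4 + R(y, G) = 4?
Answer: 45501/3550 ≈ 12.817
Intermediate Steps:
F(O, k) = 29/3 (F(O, k) = 9 - 1/3*(-2) = 9 + 2/3 = 29/3)
R(y, G) = 0 (R(y, G) = -4 + 4 = 0)
a(H) = 0
-1*(-45501)/3550 + a(-116)/(-7912) = -1*(-45501)/3550 + 0/(-7912) = 45501*(1/3550) + 0*(-1/7912) = 45501/3550 + 0 = 45501/3550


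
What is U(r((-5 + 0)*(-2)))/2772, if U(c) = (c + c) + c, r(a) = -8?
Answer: -2/231 ≈ -0.0086580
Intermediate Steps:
U(c) = 3*c (U(c) = 2*c + c = 3*c)
U(r((-5 + 0)*(-2)))/2772 = (3*(-8))/2772 = -24*1/2772 = -2/231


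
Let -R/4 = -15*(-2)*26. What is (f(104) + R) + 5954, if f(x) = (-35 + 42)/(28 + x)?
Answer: 374095/132 ≈ 2834.1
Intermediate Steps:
f(x) = 7/(28 + x)
R = -3120 (R = -4*(-15*(-2))*26 = -120*26 = -4*780 = -3120)
(f(104) + R) + 5954 = (7/(28 + 104) - 3120) + 5954 = (7/132 - 3120) + 5954 = -411833/132 + 5954 = 374095/132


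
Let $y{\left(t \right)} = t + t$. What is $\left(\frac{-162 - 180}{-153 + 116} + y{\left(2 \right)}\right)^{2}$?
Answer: $\frac{240100}{1369} \approx 175.38$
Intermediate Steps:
$y{\left(t \right)} = 2 t$
$\left(\frac{-162 - 180}{-153 + 116} + y{\left(2 \right)}\right)^{2} = \left(\frac{-162 - 180}{-153 + 116} + 2 \cdot 2\right)^{2} = \left(- \frac{342}{-37} + 4\right)^{2} = \left(\left(-342\right) \left(- \frac{1}{37}\right) + 4\right)^{2} = \left(\frac{342}{37} + 4\right)^{2} = \left(\frac{490}{37}\right)^{2} = \frac{240100}{1369}$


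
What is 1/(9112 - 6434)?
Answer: 1/2678 ≈ 0.00037341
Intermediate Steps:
1/(9112 - 6434) = 1/2678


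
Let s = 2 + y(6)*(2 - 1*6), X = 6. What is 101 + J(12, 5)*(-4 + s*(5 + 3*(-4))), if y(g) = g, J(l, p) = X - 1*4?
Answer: 401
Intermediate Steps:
J(l, p) = 2 (J(l, p) = 6 - 1*4 = 6 - 4 = 2)
s = -22 (s = 2 + 6*(2 - 1*6) = 2 + 6*(2 - 6) = 2 + 6*(-4) = 2 - 24 = -22)
101 + J(12, 5)*(-4 + s*(5 + 3*(-4))) = 101 + 2*(-4 - 22*(5 + 3*(-4))) = 101 + 2*(-4 - 22*(5 - 12)) = 101 + 2*(-4 - 22*(-7)) = 101 + 2*(-4 + 154) = 101 + 2*150 = 101 + 300 = 401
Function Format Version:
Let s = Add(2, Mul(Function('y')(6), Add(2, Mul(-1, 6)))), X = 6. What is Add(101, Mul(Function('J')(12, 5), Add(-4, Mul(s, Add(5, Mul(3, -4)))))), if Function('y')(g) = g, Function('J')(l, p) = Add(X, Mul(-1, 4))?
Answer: 401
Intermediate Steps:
Function('J')(l, p) = 2 (Function('J')(l, p) = Add(6, Mul(-1, 4)) = Add(6, -4) = 2)
s = -22 (s = Add(2, Mul(6, Add(2, Mul(-1, 6)))) = Add(2, Mul(6, Add(2, -6))) = Add(2, Mul(6, -4)) = Add(2, -24) = -22)
Add(101, Mul(Function('J')(12, 5), Add(-4, Mul(s, Add(5, Mul(3, -4)))))) = Add(101, Mul(2, Add(-4, Mul(-22, Add(5, Mul(3, -4)))))) = Add(101, Mul(2, Add(-4, Mul(-22, Add(5, -12))))) = Add(101, Mul(2, Add(-4, Mul(-22, -7)))) = Add(101, Mul(2, Add(-4, 154))) = Add(101, Mul(2, 150)) = Add(101, 300) = 401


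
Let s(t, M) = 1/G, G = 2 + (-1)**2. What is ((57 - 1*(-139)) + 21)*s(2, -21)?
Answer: 217/3 ≈ 72.333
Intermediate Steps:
G = 3 (G = 2 + 1 = 3)
s(t, M) = 1/3
((57 - 1*(-139)) + 21)*s(2, -21) = ((57 - 1*(-139)) + 21)*(1/3) = ((57 + 139) + 21)*(1/3) = (196 + 21)*(1/3) = 217*(1/3) = 217/3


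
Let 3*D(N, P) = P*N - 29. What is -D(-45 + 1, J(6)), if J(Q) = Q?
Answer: 293/3 ≈ 97.667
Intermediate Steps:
D(N, P) = -29/3 + N*P/3 (D(N, P) = (P*N - 29)/3 = (N*P - 29)/3 = (-29 + N*P)/3 = -29/3 + N*P/3)
-D(-45 + 1, J(6)) = -(-29/3 + (⅓)*(-45 + 1)*6) = -(-29/3 + (⅓)*(-44)*6) = -(-29/3 - 88) = -1*(-293/3) = 293/3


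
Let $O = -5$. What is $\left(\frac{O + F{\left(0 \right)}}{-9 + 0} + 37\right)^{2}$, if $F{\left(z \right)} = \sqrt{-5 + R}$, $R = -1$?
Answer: $\frac{\left(338 - i \sqrt{6}\right)^{2}}{81} \approx 1410.3 - 20.443 i$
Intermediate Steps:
$F{\left(z \right)} = i \sqrt{6}$ ($F{\left(z \right)} = \sqrt{-5 - 1} = \sqrt{-6} = i \sqrt{6}$)
$\left(\frac{O + F{\left(0 \right)}}{-9 + 0} + 37\right)^{2} = \left(\frac{-5 + i \sqrt{6}}{-9 + 0} + 37\right)^{2} = \left(\frac{-5 + i \sqrt{6}}{-9} + 37\right)^{2} = \left(\left(-5 + i \sqrt{6}\right) \left(- \frac{1}{9}\right) + 37\right)^{2} = \left(\left(\frac{5}{9} - \frac{i \sqrt{6}}{9}\right) + 37\right)^{2} = \left(\frac{338}{9} - \frac{i \sqrt{6}}{9}\right)^{2}$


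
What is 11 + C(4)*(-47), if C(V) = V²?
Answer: -741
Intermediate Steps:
11 + C(4)*(-47) = 11 + 4²*(-47) = 11 + 16*(-47) = 11 - 752 = -741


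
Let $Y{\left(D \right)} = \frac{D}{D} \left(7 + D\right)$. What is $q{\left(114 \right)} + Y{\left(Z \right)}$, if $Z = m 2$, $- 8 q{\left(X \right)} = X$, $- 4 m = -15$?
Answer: $\frac{1}{4} \approx 0.25$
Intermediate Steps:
$m = \frac{15}{4}$ ($m = \left(- \frac{1}{4}\right) \left(-15\right) = \frac{15}{4} \approx 3.75$)
$q{\left(X \right)} = - \frac{X}{8}$
$Z = \frac{15}{2}$ ($Z = \frac{15}{4} \cdot 2 = \frac{15}{2} \approx 7.5$)
$Y{\left(D \right)} = 7 + D$ ($Y{\left(D \right)} = 1 \left(7 + D\right) = 7 + D$)
$q{\left(114 \right)} + Y{\left(Z \right)} = \left(- \frac{1}{8}\right) 114 + \left(7 + \frac{15}{2}\right) = - \frac{57}{4} + \frac{29}{2} = \frac{1}{4}$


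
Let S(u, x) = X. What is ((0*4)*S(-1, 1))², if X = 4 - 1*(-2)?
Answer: 0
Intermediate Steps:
X = 6 (X = 4 + 2 = 6)
S(u, x) = 6
((0*4)*S(-1, 1))² = ((0*4)*6)² = (0*6)² = 0² = 0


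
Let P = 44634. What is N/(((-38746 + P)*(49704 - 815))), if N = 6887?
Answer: 6887/287858432 ≈ 2.3925e-5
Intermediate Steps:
N/(((-38746 + P)*(49704 - 815))) = 6887/(((-38746 + 44634)*(49704 - 815))) = 6887/((5888*48889)) = 6887/287858432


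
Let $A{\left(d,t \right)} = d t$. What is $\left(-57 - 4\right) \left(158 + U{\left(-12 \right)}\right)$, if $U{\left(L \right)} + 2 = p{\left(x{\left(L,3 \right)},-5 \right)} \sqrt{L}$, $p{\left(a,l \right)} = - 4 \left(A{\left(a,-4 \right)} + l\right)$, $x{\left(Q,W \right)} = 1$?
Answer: $-9516 - 4392 i \sqrt{3} \approx -9516.0 - 7607.2 i$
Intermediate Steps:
$p{\left(a,l \right)} = - 4 l + 16 a$ ($p{\left(a,l \right)} = - 4 \left(a \left(-4\right) + l\right) = - 4 \left(- 4 a + l\right) = - 4 \left(l - 4 a\right) = - 4 l + 16 a$)
$U{\left(L \right)} = -2 + 36 \sqrt{L}$ ($U{\left(L \right)} = -2 + \left(\left(-4\right) \left(-5\right) + 16 \cdot 1\right) \sqrt{L} = -2 + \left(20 + 16\right) \sqrt{L} = -2 + 36 \sqrt{L}$)
$\left(-57 - 4\right) \left(158 + U{\left(-12 \right)}\right) = \left(-57 - 4\right) \left(158 - \left(2 - 36 \sqrt{-12}\right)\right) = \left(-57 - 4\right) \left(158 - \left(2 - 36 \cdot 2 i \sqrt{3}\right)\right) = - 61 \left(158 - \left(2 - 72 i \sqrt{3}\right)\right) = - 61 \left(156 + 72 i \sqrt{3}\right) = -9516 - 4392 i \sqrt{3}$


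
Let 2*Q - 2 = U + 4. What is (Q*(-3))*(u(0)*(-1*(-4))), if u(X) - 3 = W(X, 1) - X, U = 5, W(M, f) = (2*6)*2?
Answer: -1782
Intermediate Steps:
W(M, f) = 24 (W(M, f) = 12*2 = 24)
u(X) = 27 - X (u(X) = 3 + (24 - X) = 27 - X)
Q = 11/2 (Q = 1 + (5 + 4)/2 = 1 + (1/2)*9 = 1 + 9/2 = 11/2 ≈ 5.5000)
(Q*(-3))*(u(0)*(-1*(-4))) = ((11/2)*(-3))*((27 - 1*0)*(-1*(-4))) = -33*(27 + 0)*4/2 = -891*4/2 = -33/2*108 = -1782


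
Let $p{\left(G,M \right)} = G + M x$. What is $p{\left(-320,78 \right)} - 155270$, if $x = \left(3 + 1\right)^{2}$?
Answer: $-154342$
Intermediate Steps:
$x = 16$ ($x = 4^{2} = 16$)
$p{\left(G,M \right)} = G + 16 M$ ($p{\left(G,M \right)} = G + M 16 = G + 16 M$)
$p{\left(-320,78 \right)} - 155270 = \left(-320 + 16 \cdot 78\right) - 155270 = \left(-320 + 1248\right) - 155270 = 928 - 155270 = -154342$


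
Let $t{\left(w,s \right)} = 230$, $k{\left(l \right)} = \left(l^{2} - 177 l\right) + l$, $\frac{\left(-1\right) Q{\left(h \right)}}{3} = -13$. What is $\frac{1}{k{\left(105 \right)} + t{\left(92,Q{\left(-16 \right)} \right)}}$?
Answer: $- \frac{1}{7225} \approx -0.00013841$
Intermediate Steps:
$Q{\left(h \right)} = 39$ ($Q{\left(h \right)} = \left(-3\right) \left(-13\right) = 39$)
$k{\left(l \right)} = l^{2} - 176 l$
$\frac{1}{k{\left(105 \right)} + t{\left(92,Q{\left(-16 \right)} \right)}} = \frac{1}{105 \left(-176 + 105\right) + 230} = \frac{1}{105 \left(-71\right) + 230} = \frac{1}{-7455 + 230} = \frac{1}{-7225} = - \frac{1}{7225}$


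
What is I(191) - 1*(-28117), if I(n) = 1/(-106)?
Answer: 2980401/106 ≈ 28117.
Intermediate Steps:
I(n) = -1/106
I(191) - 1*(-28117) = -1/106 - 1*(-28117) = -1/106 + 28117 = 2980401/106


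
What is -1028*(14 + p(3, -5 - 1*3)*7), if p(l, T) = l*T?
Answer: 158312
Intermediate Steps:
p(l, T) = T*l
-1028*(14 + p(3, -5 - 1*3)*7) = -1028*(14 + ((-5 - 1*3)*3)*7) = -1028*(14 + ((-5 - 3)*3)*7) = -1028*(14 - 8*3*7) = -1028*(14 - 24*7) = -1028*(14 - 168) = -1028*(-154) = 158312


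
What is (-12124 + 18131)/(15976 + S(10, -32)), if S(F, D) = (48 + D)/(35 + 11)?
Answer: 138161/367456 ≈ 0.37599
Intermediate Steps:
S(F, D) = 24/23 + D/46 (S(F, D) = (48 + D)/46 = (48 + D)*(1/46) = 24/23 + D/46)
(-12124 + 18131)/(15976 + S(10, -32)) = (-12124 + 18131)/(15976 + (24/23 + (1/46)*(-32))) = 6007/(15976 + (24/23 - 16/23)) = 6007/(15976 + 8/23) = 6007/(367456/23) = 6007*(23/367456) = 138161/367456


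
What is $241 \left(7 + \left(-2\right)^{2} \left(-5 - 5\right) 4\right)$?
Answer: $-36873$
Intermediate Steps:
$241 \left(7 + \left(-2\right)^{2} \left(-5 - 5\right) 4\right) = 241 \left(7 + 4 \left(-10\right) 4\right) = 241 \left(7 - 160\right) = 241 \left(-153\right) = -36873$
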